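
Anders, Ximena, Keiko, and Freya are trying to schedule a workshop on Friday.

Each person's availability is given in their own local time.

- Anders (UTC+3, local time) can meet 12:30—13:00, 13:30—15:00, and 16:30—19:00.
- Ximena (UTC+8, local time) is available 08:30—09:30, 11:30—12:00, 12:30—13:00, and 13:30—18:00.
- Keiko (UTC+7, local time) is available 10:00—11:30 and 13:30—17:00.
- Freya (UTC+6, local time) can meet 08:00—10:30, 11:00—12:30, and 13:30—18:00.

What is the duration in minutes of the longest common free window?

Anders → UTC: 09:30–10:00, 10:30–12:00, 13:30–16:00.
Ximena → UTC: 00:30–01:30, 03:30–04:00, 04:30–05:00, 05:30–10:00.
Keiko → UTC: 03:00–04:30, 06:30–10:00.
Freya → UTC: 02:00–04:30, 05:00–06:30, 07:30–12:00.
Anders ∩ Ximena: 09:30–10:00.
Anders ∩ Ximena ∩ Keiko: 09:30–10:00.
Anders ∩ Ximena ∩ Keiko ∩ Freya: 09:30–10:00.
Single common window of 30 minutes.

30 minutes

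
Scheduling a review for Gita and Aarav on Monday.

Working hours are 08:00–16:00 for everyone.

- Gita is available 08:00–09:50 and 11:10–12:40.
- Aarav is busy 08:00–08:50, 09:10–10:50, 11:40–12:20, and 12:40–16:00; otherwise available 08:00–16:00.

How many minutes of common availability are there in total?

70 minutes

Aarav free within 08:00–16:00: 08:50–09:10, 10:50–11:40, 12:20–12:40.
Gita ∩ Aarav: 08:50–09:10, 11:10–11:40, 12:20–12:40.
Total common minutes: 20 + 30 + 20 = 70.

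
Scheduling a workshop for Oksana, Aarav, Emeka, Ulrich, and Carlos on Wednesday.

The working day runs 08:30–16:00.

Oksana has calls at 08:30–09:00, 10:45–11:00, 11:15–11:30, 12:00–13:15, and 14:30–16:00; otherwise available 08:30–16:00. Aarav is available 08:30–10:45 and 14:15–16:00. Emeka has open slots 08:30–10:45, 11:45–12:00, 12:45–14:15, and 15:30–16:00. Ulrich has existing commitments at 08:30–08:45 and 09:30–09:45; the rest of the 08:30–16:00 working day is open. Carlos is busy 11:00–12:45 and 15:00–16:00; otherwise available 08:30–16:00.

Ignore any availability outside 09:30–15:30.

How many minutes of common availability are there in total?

60 minutes

Oksana free within 08:30–16:00: 09:00–10:45, 11:00–11:15, 11:30–12:00, 13:15–14:30.
Ulrich free within 08:30–16:00: 08:45–09:30, 09:45–16:00.
Carlos free within 08:30–16:00: 08:30–11:00, 12:45–15:00.
Oksana ∩ Aarav: 09:00–10:45, 14:15–14:30.
Oksana ∩ Aarav ∩ Emeka: 09:00–10:45.
Oksana ∩ Aarav ∩ Emeka ∩ Ulrich: 09:00–09:30, 09:45–10:45.
Oksana ∩ Aarav ∩ Emeka ∩ Ulrich ∩ Carlos: 09:00–09:30, 09:45–10:45.
Restricted to 09:30–15:30: 09:45–10:45.
Total common minutes: 60.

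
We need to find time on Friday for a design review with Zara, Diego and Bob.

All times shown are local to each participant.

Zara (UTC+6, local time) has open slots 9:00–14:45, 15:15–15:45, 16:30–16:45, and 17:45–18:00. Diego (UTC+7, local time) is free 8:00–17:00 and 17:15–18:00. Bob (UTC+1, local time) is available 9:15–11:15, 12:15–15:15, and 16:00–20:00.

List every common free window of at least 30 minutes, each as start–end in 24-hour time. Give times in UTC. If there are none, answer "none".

Zara → UTC: 03:00–08:45, 09:15–09:45, 10:30–10:45, 11:45–12:00.
Diego → UTC: 01:00–10:00, 10:15–11:00.
Bob → UTC: 08:15–10:15, 11:15–14:15, 15:00–19:00.
Zara ∩ Diego: 03:00–08:45, 09:15–09:45, 10:30–10:45.
Zara ∩ Diego ∩ Bob: 08:15–08:45, 09:15–09:45.
Windows ≥ 30 min: 08:15–08:45, 09:15–09:45.

08:15–08:45, 09:15–09:45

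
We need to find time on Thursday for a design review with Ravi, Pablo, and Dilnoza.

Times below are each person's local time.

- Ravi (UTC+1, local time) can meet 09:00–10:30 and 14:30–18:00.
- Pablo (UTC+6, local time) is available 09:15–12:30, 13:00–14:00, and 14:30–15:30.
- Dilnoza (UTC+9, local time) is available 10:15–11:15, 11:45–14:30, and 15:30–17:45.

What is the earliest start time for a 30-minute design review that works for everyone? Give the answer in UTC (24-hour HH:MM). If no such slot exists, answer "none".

Ravi → UTC: 08:00–09:30, 13:30–17:00.
Pablo → UTC: 03:15–06:30, 07:00–08:00, 08:30–09:30.
Dilnoza → UTC: 01:15–02:15, 02:45–05:30, 06:30–08:45.
Ravi ∩ Pablo: 08:30–09:30.
Ravi ∩ Pablo ∩ Dilnoza: 08:30–08:45.
Windows ≥ 30 min: (none).

none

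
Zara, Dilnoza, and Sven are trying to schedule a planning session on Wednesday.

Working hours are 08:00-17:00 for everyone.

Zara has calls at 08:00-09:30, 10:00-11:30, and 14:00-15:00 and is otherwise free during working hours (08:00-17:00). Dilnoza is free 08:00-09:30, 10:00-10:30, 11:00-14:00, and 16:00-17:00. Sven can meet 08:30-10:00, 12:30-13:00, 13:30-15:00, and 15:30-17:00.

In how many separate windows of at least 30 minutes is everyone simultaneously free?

3

Zara free within 08:00–17:00: 09:30–10:00, 11:30–14:00, 15:00–17:00.
Zara ∩ Dilnoza: 11:30–14:00, 16:00–17:00.
Zara ∩ Dilnoza ∩ Sven: 12:30–13:00, 13:30–14:00, 16:00–17:00.
Windows ≥ 30 min: 12:30–13:00, 13:30–14:00, 16:00–17:00.
That's 3 windows.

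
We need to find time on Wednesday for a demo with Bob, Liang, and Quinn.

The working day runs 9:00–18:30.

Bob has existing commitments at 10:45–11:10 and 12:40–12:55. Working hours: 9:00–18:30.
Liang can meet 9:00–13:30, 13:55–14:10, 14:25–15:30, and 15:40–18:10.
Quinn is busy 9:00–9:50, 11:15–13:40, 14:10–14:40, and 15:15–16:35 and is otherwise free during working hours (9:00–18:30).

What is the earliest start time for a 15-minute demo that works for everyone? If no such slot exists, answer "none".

Bob free within 09:00–18:30: 09:00–10:45, 11:10–12:40, 12:55–18:30.
Quinn free within 09:00–18:30: 09:50–11:15, 13:40–14:10, 14:40–15:15, 16:35–18:30.
Bob ∩ Liang: 09:00–10:45, 11:10–12:40, 12:55–13:30, 13:55–14:10, 14:25–15:30, 15:40–18:10.
Bob ∩ Liang ∩ Quinn: 09:50–10:45, 11:10–11:15, 13:55–14:10, 14:40–15:15, 16:35–18:10.
Windows ≥ 15 min: 09:50–10:45, 13:55–14:10, 14:40–15:15, 16:35–18:10.
Earliest such window starts at 09:50.

09:50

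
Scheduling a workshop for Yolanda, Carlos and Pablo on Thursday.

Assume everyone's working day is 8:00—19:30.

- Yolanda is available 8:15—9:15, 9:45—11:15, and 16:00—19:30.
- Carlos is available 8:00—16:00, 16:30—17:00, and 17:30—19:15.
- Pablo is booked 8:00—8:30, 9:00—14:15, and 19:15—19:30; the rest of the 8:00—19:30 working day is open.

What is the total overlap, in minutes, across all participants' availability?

Pablo free within 08:00–19:30: 08:30–09:00, 14:15–19:15.
Yolanda ∩ Carlos: 08:15–09:15, 09:45–11:15, 16:30–17:00, 17:30–19:15.
Yolanda ∩ Carlos ∩ Pablo: 08:30–09:00, 16:30–17:00, 17:30–19:15.
Total common minutes: 30 + 30 + 105 = 165.

165 minutes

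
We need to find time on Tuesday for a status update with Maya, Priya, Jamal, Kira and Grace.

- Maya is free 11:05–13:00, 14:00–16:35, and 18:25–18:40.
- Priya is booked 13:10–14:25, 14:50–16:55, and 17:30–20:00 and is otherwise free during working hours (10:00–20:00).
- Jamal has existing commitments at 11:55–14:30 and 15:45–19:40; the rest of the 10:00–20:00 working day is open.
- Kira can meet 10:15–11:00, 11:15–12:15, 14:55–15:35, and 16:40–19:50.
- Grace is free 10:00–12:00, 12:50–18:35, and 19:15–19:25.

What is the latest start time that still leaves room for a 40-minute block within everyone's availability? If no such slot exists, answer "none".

Priya free within 10:00–20:00: 10:00–13:10, 14:25–14:50, 16:55–17:30.
Jamal free within 10:00–20:00: 10:00–11:55, 14:30–15:45, 19:40–20:00.
Maya ∩ Priya: 11:05–13:00, 14:25–14:50.
Maya ∩ Priya ∩ Jamal: 11:05–11:55, 14:30–14:50.
Maya ∩ Priya ∩ Jamal ∩ Kira: 11:15–11:55.
Maya ∩ Priya ∩ Jamal ∩ Kira ∩ Grace: 11:15–11:55.
Windows ≥ 40 min: 11:15–11:55.
Latest start in the last window 11:15–11:55 is 11:55 − 40 min = 11:15.

11:15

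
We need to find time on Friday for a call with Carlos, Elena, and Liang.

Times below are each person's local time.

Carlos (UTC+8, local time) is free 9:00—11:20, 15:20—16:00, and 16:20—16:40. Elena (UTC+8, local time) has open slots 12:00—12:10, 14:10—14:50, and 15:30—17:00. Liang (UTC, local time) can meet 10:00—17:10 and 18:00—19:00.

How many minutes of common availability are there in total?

0 minutes

Carlos → UTC: 01:00–03:20, 07:20–08:00, 08:20–08:40.
Elena → UTC: 04:00–04:10, 06:10–06:50, 07:30–09:00.
Liang → UTC: 10:00–17:10, 18:00–19:00.
Carlos ∩ Elena: 07:30–08:00, 08:20–08:40.
Carlos ∩ Elena ∩ Liang: (none).
Total common minutes: 0.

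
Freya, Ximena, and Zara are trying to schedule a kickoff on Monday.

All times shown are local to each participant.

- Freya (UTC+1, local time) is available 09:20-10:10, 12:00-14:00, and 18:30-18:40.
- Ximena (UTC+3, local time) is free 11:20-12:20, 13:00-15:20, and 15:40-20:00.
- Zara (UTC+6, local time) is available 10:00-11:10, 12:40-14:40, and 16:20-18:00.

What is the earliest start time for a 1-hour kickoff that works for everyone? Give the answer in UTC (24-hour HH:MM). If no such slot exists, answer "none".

Freya → UTC: 08:20–09:10, 11:00–13:00, 17:30–17:40.
Ximena → UTC: 08:20–09:20, 10:00–12:20, 12:40–17:00.
Zara → UTC: 04:00–05:10, 06:40–08:40, 10:20–12:00.
Freya ∩ Ximena: 08:20–09:10, 11:00–12:20, 12:40–13:00.
Freya ∩ Ximena ∩ Zara: 08:20–08:40, 11:00–12:00.
Windows ≥ 60 min: 11:00–12:00.
Earliest such window starts at 11:00.

11:00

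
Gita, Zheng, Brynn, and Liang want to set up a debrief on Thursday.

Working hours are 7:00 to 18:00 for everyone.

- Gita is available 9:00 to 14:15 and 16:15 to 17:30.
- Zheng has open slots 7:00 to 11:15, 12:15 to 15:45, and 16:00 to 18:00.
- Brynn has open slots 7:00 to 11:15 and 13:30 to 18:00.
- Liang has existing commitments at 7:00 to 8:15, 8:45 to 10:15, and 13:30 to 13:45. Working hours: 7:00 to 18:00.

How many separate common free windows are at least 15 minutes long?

Liang free within 07:00–18:00: 08:15–08:45, 10:15–13:30, 13:45–18:00.
Gita ∩ Zheng: 09:00–11:15, 12:15–14:15, 16:15–17:30.
Gita ∩ Zheng ∩ Brynn: 09:00–11:15, 13:30–14:15, 16:15–17:30.
Gita ∩ Zheng ∩ Brynn ∩ Liang: 10:15–11:15, 13:45–14:15, 16:15–17:30.
Windows ≥ 15 min: 10:15–11:15, 13:45–14:15, 16:15–17:30.
That's 3 windows.

3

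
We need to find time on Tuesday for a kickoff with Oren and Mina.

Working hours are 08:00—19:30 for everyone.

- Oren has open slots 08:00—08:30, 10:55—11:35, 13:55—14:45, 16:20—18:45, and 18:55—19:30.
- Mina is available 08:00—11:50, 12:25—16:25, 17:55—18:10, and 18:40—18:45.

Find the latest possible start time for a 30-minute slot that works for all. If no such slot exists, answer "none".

14:15

Oren ∩ Mina: 08:00–08:30, 10:55–11:35, 13:55–14:45, 16:20–16:25, 17:55–18:10, 18:40–18:45.
Windows ≥ 30 min: 08:00–08:30, 10:55–11:35, 13:55–14:45.
Latest start in the last window 13:55–14:45 is 14:45 − 30 min = 14:15.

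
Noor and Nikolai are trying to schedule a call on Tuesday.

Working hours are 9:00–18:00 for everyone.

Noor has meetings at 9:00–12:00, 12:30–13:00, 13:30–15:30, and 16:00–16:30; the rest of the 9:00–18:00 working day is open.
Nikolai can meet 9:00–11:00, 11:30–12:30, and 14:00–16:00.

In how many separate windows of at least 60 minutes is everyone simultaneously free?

Noor free within 09:00–18:00: 12:00–12:30, 13:00–13:30, 15:30–16:00, 16:30–18:00.
Noor ∩ Nikolai: 12:00–12:30, 15:30–16:00.
Windows ≥ 60 min: (none).
That's 0 windows.

0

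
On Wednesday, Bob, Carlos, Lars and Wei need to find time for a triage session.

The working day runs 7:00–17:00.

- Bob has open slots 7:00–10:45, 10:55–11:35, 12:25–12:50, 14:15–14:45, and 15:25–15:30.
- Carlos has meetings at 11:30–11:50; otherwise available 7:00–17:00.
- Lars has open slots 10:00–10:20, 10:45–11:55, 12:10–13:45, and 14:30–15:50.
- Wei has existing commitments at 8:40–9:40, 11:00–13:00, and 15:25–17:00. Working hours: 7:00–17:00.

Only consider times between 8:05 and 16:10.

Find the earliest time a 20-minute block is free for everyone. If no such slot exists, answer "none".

Carlos free within 07:00–17:00: 07:00–11:30, 11:50–17:00.
Wei free within 07:00–17:00: 07:00–08:40, 09:40–11:00, 13:00–15:25.
Bob ∩ Carlos: 07:00–10:45, 10:55–11:30, 12:25–12:50, 14:15–14:45, 15:25–15:30.
Bob ∩ Carlos ∩ Lars: 10:00–10:20, 10:55–11:30, 12:25–12:50, 14:30–14:45, 15:25–15:30.
Bob ∩ Carlos ∩ Lars ∩ Wei: 10:00–10:20, 10:55–11:00, 14:30–14:45.
Restricted to 08:05–16:10: 10:00–10:20, 10:55–11:00, 14:30–14:45.
Windows ≥ 20 min: 10:00–10:20.
Earliest such window starts at 10:00.

10:00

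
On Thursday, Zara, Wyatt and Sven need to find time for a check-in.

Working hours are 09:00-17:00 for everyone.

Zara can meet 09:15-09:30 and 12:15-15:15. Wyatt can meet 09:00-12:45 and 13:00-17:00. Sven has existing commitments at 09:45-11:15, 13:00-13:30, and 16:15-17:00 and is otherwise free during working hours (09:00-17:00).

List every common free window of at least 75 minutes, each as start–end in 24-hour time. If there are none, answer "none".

Sven free within 09:00–17:00: 09:00–09:45, 11:15–13:00, 13:30–16:15.
Zara ∩ Wyatt: 09:15–09:30, 12:15–12:45, 13:00–15:15.
Zara ∩ Wyatt ∩ Sven: 09:15–09:30, 12:15–12:45, 13:30–15:15.
Windows ≥ 75 min: 13:30–15:15.

13:30–15:15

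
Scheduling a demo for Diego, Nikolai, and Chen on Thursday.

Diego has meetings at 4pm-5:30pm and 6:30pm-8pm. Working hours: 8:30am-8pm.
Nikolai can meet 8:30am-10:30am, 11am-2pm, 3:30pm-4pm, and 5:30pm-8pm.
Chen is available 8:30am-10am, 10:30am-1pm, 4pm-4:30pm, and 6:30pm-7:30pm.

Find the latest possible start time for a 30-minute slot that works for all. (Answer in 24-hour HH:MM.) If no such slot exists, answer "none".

12:30

Diego free within 08:30–20:00: 08:30–16:00, 17:30–18:30.
Diego ∩ Nikolai: 08:30–10:30, 11:00–14:00, 15:30–16:00, 17:30–18:30.
Diego ∩ Nikolai ∩ Chen: 08:30–10:00, 11:00–13:00.
Windows ≥ 30 min: 08:30–10:00, 11:00–13:00.
Latest start in the last window 11:00–13:00 is 13:00 − 30 min = 12:30.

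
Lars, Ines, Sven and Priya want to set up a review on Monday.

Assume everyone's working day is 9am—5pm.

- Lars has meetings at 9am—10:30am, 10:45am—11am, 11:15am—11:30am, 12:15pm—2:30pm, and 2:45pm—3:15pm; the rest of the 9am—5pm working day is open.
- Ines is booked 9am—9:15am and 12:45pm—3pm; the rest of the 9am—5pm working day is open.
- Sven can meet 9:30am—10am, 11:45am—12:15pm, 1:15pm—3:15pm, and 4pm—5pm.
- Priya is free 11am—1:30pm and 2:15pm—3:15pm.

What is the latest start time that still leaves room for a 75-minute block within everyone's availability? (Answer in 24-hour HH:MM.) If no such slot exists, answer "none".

none

Lars free within 09:00–17:00: 10:30–10:45, 11:00–11:15, 11:30–12:15, 14:30–14:45, 15:15–17:00.
Ines free within 09:00–17:00: 09:15–12:45, 15:00–17:00.
Lars ∩ Ines: 10:30–10:45, 11:00–11:15, 11:30–12:15, 15:15–17:00.
Lars ∩ Ines ∩ Sven: 11:45–12:15, 16:00–17:00.
Lars ∩ Ines ∩ Sven ∩ Priya: 11:45–12:15.
Windows ≥ 75 min: (none).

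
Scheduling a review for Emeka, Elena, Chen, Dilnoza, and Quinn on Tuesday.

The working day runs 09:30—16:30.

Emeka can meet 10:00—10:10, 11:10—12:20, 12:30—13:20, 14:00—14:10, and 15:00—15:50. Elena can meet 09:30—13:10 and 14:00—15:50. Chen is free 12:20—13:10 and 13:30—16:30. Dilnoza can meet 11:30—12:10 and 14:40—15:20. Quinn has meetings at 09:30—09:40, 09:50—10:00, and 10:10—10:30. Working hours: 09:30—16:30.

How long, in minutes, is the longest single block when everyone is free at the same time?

Quinn free within 09:30–16:30: 09:40–09:50, 10:00–10:10, 10:30–16:30.
Emeka ∩ Elena: 10:00–10:10, 11:10–12:20, 12:30–13:10, 14:00–14:10, 15:00–15:50.
Emeka ∩ Elena ∩ Chen: 12:30–13:10, 14:00–14:10, 15:00–15:50.
Emeka ∩ Elena ∩ Chen ∩ Dilnoza: 15:00–15:20.
Emeka ∩ Elena ∩ Chen ∩ Dilnoza ∩ Quinn: 15:00–15:20.
Single common window of 20 minutes.

20 minutes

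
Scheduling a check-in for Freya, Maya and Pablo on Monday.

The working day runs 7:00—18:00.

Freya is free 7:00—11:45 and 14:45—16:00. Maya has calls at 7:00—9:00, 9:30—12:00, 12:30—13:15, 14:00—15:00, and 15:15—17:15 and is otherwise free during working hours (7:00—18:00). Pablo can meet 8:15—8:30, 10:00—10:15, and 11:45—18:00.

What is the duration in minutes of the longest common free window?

Maya free within 07:00–18:00: 09:00–09:30, 12:00–12:30, 13:15–14:00, 15:00–15:15, 17:15–18:00.
Freya ∩ Maya: 09:00–09:30, 15:00–15:15.
Freya ∩ Maya ∩ Pablo: 15:00–15:15.
Single common window of 15 minutes.

15 minutes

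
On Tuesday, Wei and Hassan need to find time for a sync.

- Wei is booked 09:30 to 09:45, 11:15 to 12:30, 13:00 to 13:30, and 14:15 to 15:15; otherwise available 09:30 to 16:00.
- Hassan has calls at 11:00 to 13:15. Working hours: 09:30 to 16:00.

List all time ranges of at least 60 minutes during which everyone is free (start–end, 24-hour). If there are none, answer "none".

09:45–11:00

Wei free within 09:30–16:00: 09:45–11:15, 12:30–13:00, 13:30–14:15, 15:15–16:00.
Hassan free within 09:30–16:00: 09:30–11:00, 13:15–16:00.
Wei ∩ Hassan: 09:45–11:00, 13:30–14:15, 15:15–16:00.
Windows ≥ 60 min: 09:45–11:00.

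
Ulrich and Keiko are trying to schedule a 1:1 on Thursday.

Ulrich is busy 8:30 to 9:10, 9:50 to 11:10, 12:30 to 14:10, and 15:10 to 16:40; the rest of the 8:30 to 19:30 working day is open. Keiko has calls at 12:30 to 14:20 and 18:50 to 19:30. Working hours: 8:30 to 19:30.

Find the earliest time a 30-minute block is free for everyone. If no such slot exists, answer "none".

Ulrich free within 08:30–19:30: 09:10–09:50, 11:10–12:30, 14:10–15:10, 16:40–19:30.
Keiko free within 08:30–19:30: 08:30–12:30, 14:20–18:50.
Ulrich ∩ Keiko: 09:10–09:50, 11:10–12:30, 14:20–15:10, 16:40–18:50.
Windows ≥ 30 min: 09:10–09:50, 11:10–12:30, 14:20–15:10, 16:40–18:50.
Earliest such window starts at 09:10.

09:10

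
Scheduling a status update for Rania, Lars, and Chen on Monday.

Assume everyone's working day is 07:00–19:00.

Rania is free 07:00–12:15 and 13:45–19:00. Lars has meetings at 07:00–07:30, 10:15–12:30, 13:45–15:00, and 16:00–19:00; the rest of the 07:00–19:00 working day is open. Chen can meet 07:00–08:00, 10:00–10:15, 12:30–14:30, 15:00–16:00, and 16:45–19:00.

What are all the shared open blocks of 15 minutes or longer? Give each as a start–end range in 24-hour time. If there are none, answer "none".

Lars free within 07:00–19:00: 07:30–10:15, 12:30–13:45, 15:00–16:00.
Rania ∩ Lars: 07:30–10:15, 15:00–16:00.
Rania ∩ Lars ∩ Chen: 07:30–08:00, 10:00–10:15, 15:00–16:00.
Windows ≥ 15 min: 07:30–08:00, 10:00–10:15, 15:00–16:00.

07:30–08:00, 10:00–10:15, 15:00–16:00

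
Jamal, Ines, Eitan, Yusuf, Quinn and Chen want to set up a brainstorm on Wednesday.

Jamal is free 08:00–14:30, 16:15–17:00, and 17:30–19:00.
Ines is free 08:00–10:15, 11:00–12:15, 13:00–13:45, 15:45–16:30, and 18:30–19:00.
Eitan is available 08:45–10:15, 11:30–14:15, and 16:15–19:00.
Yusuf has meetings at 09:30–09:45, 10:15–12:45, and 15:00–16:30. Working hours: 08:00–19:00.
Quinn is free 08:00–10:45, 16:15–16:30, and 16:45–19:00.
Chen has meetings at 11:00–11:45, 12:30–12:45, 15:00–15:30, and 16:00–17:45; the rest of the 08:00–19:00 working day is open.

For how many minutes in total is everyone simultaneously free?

Yusuf free within 08:00–19:00: 08:00–09:30, 09:45–10:15, 12:45–15:00, 16:30–19:00.
Chen free within 08:00–19:00: 08:00–11:00, 11:45–12:30, 12:45–15:00, 15:30–16:00, 17:45–19:00.
Jamal ∩ Ines: 08:00–10:15, 11:00–12:15, 13:00–13:45, 16:15–16:30, 18:30–19:00.
Jamal ∩ Ines ∩ Eitan: 08:45–10:15, 11:30–12:15, 13:00–13:45, 16:15–16:30, 18:30–19:00.
Jamal ∩ Ines ∩ Eitan ∩ Yusuf: 08:45–09:30, 09:45–10:15, 13:00–13:45, 18:30–19:00.
Jamal ∩ Ines ∩ Eitan ∩ Yusuf ∩ Quinn: 08:45–09:30, 09:45–10:15, 18:30–19:00.
Jamal ∩ Ines ∩ Eitan ∩ Yusuf ∩ Quinn ∩ Chen: 08:45–09:30, 09:45–10:15, 18:30–19:00.
Total common minutes: 45 + 30 + 30 = 105.

105 minutes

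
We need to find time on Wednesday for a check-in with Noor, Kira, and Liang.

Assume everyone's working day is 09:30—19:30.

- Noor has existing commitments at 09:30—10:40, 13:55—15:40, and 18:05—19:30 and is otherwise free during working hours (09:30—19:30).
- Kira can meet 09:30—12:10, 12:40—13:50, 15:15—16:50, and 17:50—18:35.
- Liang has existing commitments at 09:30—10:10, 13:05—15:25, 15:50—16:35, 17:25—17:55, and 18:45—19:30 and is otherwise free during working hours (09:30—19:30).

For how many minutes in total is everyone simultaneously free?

150 minutes

Noor free within 09:30–19:30: 10:40–13:55, 15:40–18:05.
Liang free within 09:30–19:30: 10:10–13:05, 15:25–15:50, 16:35–17:25, 17:55–18:45.
Noor ∩ Kira: 10:40–12:10, 12:40–13:50, 15:40–16:50, 17:50–18:05.
Noor ∩ Kira ∩ Liang: 10:40–12:10, 12:40–13:05, 15:40–15:50, 16:35–16:50, 17:55–18:05.
Total common minutes: 90 + 25 + 10 + 15 + 10 = 150.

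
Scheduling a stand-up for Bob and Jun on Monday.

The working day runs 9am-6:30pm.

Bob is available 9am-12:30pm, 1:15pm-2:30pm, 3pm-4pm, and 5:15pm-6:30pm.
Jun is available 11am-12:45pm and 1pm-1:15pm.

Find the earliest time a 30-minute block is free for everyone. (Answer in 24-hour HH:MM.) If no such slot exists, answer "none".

11:00

Bob ∩ Jun: 11:00–12:30.
Windows ≥ 30 min: 11:00–12:30.
Earliest such window starts at 11:00.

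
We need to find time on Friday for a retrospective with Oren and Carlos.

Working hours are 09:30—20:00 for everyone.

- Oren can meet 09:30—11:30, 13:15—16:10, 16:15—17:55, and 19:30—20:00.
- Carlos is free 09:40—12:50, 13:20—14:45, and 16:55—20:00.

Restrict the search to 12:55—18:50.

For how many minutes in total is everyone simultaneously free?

Oren ∩ Carlos: 09:40–11:30, 13:20–14:45, 16:55–17:55, 19:30–20:00.
Restricted to 12:55–18:50: 13:20–14:45, 16:55–17:55.
Total common minutes: 85 + 60 = 145.

145 minutes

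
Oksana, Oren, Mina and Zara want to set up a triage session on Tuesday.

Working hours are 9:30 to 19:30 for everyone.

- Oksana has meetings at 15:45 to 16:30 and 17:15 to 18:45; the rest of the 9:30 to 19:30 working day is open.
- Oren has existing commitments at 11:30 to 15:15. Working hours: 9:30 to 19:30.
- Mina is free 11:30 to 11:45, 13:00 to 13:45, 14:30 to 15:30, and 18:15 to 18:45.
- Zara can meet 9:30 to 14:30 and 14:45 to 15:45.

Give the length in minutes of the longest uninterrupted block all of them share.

Oksana free within 09:30–19:30: 09:30–15:45, 16:30–17:15, 18:45–19:30.
Oren free within 09:30–19:30: 09:30–11:30, 15:15–19:30.
Oksana ∩ Oren: 09:30–11:30, 15:15–15:45, 16:30–17:15, 18:45–19:30.
Oksana ∩ Oren ∩ Mina: 15:15–15:30.
Oksana ∩ Oren ∩ Mina ∩ Zara: 15:15–15:30.
Single common window of 15 minutes.

15 minutes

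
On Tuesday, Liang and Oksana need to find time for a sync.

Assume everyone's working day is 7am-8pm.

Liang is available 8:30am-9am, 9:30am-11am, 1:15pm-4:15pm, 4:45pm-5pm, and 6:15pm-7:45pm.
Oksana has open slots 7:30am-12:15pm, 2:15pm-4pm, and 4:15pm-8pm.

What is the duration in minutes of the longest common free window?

105 minutes

Liang ∩ Oksana: 08:30–09:00, 09:30–11:00, 14:15–16:00, 16:45–17:00, 18:15–19:45.
Common window lengths: 30, 90, 105, 15, 90 min; longest is 105.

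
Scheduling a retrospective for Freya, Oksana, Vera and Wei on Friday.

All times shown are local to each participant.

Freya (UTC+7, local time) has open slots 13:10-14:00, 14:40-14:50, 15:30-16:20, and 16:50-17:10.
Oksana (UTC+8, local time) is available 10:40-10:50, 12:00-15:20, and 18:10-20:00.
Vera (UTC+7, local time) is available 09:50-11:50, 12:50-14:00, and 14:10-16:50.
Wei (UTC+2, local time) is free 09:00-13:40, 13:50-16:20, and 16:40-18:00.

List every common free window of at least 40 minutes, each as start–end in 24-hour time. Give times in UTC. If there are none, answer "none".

Freya → UTC: 06:10–07:00, 07:40–07:50, 08:30–09:20, 09:50–10:10.
Oksana → UTC: 02:40–02:50, 04:00–07:20, 10:10–12:00.
Vera → UTC: 02:50–04:50, 05:50–07:00, 07:10–09:50.
Wei → UTC: 07:00–11:40, 11:50–14:20, 14:40–16:00.
Freya ∩ Oksana: 06:10–07:00.
Freya ∩ Oksana ∩ Vera: 06:10–07:00.
Freya ∩ Oksana ∩ Vera ∩ Wei: (none).
Windows ≥ 40 min: (none).

none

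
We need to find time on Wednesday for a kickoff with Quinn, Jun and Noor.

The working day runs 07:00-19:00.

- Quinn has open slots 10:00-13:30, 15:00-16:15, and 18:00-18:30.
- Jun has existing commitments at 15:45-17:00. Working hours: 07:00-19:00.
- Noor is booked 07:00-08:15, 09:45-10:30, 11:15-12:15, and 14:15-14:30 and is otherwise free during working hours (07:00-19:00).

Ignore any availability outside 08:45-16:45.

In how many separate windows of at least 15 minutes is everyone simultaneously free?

3

Jun free within 07:00–19:00: 07:00–15:45, 17:00–19:00.
Noor free within 07:00–19:00: 08:15–09:45, 10:30–11:15, 12:15–14:15, 14:30–19:00.
Quinn ∩ Jun: 10:00–13:30, 15:00–15:45, 18:00–18:30.
Quinn ∩ Jun ∩ Noor: 10:30–11:15, 12:15–13:30, 15:00–15:45, 18:00–18:30.
Restricted to 08:45–16:45: 10:30–11:15, 12:15–13:30, 15:00–15:45.
Windows ≥ 15 min: 10:30–11:15, 12:15–13:30, 15:00–15:45.
That's 3 windows.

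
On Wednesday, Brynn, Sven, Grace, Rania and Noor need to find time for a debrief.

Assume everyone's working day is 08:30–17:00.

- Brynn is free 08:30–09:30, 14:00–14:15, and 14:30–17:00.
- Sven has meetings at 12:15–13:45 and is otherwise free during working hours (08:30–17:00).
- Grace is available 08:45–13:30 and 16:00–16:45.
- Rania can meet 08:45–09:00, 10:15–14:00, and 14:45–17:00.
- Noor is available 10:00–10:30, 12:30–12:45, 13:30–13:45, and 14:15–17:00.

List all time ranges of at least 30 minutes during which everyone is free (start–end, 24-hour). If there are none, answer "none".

Sven free within 08:30–17:00: 08:30–12:15, 13:45–17:00.
Brynn ∩ Sven: 08:30–09:30, 14:00–14:15, 14:30–17:00.
Brynn ∩ Sven ∩ Grace: 08:45–09:30, 16:00–16:45.
Brynn ∩ Sven ∩ Grace ∩ Rania: 08:45–09:00, 16:00–16:45.
Brynn ∩ Sven ∩ Grace ∩ Rania ∩ Noor: 16:00–16:45.
Windows ≥ 30 min: 16:00–16:45.

16:00–16:45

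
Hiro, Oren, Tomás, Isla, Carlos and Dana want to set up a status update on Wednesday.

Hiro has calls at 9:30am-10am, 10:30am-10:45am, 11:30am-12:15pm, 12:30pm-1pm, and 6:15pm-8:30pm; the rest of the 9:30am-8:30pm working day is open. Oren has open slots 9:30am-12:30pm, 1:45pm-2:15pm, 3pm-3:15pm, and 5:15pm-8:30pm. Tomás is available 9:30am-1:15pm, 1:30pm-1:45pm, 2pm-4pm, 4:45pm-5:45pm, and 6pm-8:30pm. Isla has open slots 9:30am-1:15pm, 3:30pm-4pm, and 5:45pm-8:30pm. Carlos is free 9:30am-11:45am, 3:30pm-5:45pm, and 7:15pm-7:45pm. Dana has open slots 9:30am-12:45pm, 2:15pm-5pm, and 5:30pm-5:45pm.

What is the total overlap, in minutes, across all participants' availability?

75 minutes

Hiro free within 09:30–20:30: 10:00–10:30, 10:45–11:30, 12:15–12:30, 13:00–18:15.
Hiro ∩ Oren: 10:00–10:30, 10:45–11:30, 12:15–12:30, 13:45–14:15, 15:00–15:15, 17:15–18:15.
Hiro ∩ Oren ∩ Tomás: 10:00–10:30, 10:45–11:30, 12:15–12:30, 14:00–14:15, 15:00–15:15, 17:15–17:45, 18:00–18:15.
Hiro ∩ Oren ∩ Tomás ∩ Isla: 10:00–10:30, 10:45–11:30, 12:15–12:30, 18:00–18:15.
Hiro ∩ Oren ∩ Tomás ∩ Isla ∩ Carlos: 10:00–10:30, 10:45–11:30.
Hiro ∩ Oren ∩ Tomás ∩ Isla ∩ Carlos ∩ Dana: 10:00–10:30, 10:45–11:30.
Total common minutes: 30 + 45 = 75.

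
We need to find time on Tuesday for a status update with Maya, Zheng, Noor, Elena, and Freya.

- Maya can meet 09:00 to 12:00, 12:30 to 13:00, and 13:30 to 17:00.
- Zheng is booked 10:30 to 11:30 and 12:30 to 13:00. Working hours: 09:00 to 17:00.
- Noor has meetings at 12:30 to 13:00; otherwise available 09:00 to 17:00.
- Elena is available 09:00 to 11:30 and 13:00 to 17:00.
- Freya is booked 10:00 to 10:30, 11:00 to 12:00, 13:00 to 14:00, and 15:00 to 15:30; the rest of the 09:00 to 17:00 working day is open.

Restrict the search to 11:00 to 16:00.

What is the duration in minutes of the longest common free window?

Zheng free within 09:00–17:00: 09:00–10:30, 11:30–12:30, 13:00–17:00.
Noor free within 09:00–17:00: 09:00–12:30, 13:00–17:00.
Freya free within 09:00–17:00: 09:00–10:00, 10:30–11:00, 12:00–13:00, 14:00–15:00, 15:30–17:00.
Maya ∩ Zheng: 09:00–10:30, 11:30–12:00, 13:30–17:00.
Maya ∩ Zheng ∩ Noor: 09:00–10:30, 11:30–12:00, 13:30–17:00.
Maya ∩ Zheng ∩ Noor ∩ Elena: 09:00–10:30, 13:30–17:00.
Maya ∩ Zheng ∩ Noor ∩ Elena ∩ Freya: 09:00–10:00, 14:00–15:00, 15:30–17:00.
Restricted to 11:00–16:00: 14:00–15:00, 15:30–16:00.
Common window lengths: 60, 30 min; longest is 60.

60 minutes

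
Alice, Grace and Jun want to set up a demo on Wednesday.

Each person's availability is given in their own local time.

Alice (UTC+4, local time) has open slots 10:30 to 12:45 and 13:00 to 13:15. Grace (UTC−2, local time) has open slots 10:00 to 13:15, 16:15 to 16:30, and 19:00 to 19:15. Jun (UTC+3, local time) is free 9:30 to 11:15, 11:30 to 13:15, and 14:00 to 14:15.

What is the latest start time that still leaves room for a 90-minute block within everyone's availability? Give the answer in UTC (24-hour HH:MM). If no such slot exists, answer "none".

Alice → UTC: 06:30–08:45, 09:00–09:15.
Grace → UTC: 12:00–15:15, 18:15–18:30, 21:00–21:15.
Jun → UTC: 06:30–08:15, 08:30–10:15, 11:00–11:15.
Alice ∩ Grace: (none).
Alice ∩ Grace ∩ Jun: (none).
Windows ≥ 90 min: (none).

none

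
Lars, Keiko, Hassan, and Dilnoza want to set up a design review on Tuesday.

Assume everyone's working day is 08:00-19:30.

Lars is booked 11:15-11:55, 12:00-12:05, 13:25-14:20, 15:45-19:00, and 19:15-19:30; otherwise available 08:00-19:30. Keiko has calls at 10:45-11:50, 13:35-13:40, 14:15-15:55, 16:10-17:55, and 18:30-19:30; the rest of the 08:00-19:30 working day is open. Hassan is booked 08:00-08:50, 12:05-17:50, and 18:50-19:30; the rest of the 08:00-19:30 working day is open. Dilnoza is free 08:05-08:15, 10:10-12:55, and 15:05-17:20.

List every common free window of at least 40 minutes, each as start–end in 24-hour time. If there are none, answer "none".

none

Lars free within 08:00–19:30: 08:00–11:15, 11:55–12:00, 12:05–13:25, 14:20–15:45, 19:00–19:15.
Keiko free within 08:00–19:30: 08:00–10:45, 11:50–13:35, 13:40–14:15, 15:55–16:10, 17:55–18:30.
Hassan free within 08:00–19:30: 08:50–12:05, 17:50–18:50.
Lars ∩ Keiko: 08:00–10:45, 11:55–12:00, 12:05–13:25.
Lars ∩ Keiko ∩ Hassan: 08:50–10:45, 11:55–12:00.
Lars ∩ Keiko ∩ Hassan ∩ Dilnoza: 10:10–10:45, 11:55–12:00.
Windows ≥ 40 min: (none).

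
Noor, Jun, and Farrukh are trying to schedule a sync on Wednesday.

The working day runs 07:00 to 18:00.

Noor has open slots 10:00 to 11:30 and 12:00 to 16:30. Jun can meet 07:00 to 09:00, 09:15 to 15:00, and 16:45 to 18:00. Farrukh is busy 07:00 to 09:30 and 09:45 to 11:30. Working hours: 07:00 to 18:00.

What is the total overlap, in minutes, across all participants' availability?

180 minutes

Farrukh free within 07:00–18:00: 09:30–09:45, 11:30–18:00.
Noor ∩ Jun: 10:00–11:30, 12:00–15:00.
Noor ∩ Jun ∩ Farrukh: 12:00–15:00.
Total common minutes: 180.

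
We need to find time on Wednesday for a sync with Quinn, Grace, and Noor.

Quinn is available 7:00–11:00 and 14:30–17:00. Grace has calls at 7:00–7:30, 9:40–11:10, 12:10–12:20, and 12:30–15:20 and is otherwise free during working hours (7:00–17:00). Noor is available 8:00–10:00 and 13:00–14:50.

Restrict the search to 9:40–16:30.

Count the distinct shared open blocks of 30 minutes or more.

Grace free within 07:00–17:00: 07:30–09:40, 11:10–12:10, 12:20–12:30, 15:20–17:00.
Quinn ∩ Grace: 07:30–09:40, 15:20–17:00.
Quinn ∩ Grace ∩ Noor: 08:00–09:40.
Restricted to 09:40–16:30: (none).
Windows ≥ 30 min: (none).
That's 0 windows.

0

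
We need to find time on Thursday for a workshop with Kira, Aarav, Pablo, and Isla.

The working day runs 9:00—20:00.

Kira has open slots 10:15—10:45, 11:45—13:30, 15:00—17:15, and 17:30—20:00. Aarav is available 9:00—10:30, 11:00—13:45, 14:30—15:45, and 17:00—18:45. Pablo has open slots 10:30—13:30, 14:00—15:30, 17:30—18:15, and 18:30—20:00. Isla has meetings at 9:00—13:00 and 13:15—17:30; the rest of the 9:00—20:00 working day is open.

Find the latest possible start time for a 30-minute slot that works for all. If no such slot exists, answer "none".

Isla free within 09:00–20:00: 13:00–13:15, 17:30–20:00.
Kira ∩ Aarav: 10:15–10:30, 11:45–13:30, 15:00–15:45, 17:00–17:15, 17:30–18:45.
Kira ∩ Aarav ∩ Pablo: 11:45–13:30, 15:00–15:30, 17:30–18:15, 18:30–18:45.
Kira ∩ Aarav ∩ Pablo ∩ Isla: 13:00–13:15, 17:30–18:15, 18:30–18:45.
Windows ≥ 30 min: 17:30–18:15.
Latest start in the last window 17:30–18:15 is 18:15 − 30 min = 17:45.

17:45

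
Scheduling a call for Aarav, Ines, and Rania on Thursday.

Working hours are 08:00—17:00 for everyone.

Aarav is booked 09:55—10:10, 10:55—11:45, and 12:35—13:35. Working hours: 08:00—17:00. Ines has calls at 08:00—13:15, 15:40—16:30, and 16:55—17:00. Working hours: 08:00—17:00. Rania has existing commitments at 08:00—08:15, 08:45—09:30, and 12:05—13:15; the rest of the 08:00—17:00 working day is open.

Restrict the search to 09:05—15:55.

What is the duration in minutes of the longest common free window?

125 minutes

Aarav free within 08:00–17:00: 08:00–09:55, 10:10–10:55, 11:45–12:35, 13:35–17:00.
Ines free within 08:00–17:00: 13:15–15:40, 16:30–16:55.
Rania free within 08:00–17:00: 08:15–08:45, 09:30–12:05, 13:15–17:00.
Aarav ∩ Ines: 13:35–15:40, 16:30–16:55.
Aarav ∩ Ines ∩ Rania: 13:35–15:40, 16:30–16:55.
Restricted to 09:05–15:55: 13:35–15:40.
Single common window of 125 minutes.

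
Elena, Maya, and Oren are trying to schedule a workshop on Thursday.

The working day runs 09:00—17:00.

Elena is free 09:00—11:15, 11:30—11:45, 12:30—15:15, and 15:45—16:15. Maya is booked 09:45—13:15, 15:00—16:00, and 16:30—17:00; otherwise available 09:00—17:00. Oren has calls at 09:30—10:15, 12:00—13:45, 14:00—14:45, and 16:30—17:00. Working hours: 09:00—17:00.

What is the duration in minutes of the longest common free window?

30 minutes

Maya free within 09:00–17:00: 09:00–09:45, 13:15–15:00, 16:00–16:30.
Oren free within 09:00–17:00: 09:00–09:30, 10:15–12:00, 13:45–14:00, 14:45–16:30.
Elena ∩ Maya: 09:00–09:45, 13:15–15:00, 16:00–16:15.
Elena ∩ Maya ∩ Oren: 09:00–09:30, 13:45–14:00, 14:45–15:00, 16:00–16:15.
Common window lengths: 30, 15, 15, 15 min; longest is 30.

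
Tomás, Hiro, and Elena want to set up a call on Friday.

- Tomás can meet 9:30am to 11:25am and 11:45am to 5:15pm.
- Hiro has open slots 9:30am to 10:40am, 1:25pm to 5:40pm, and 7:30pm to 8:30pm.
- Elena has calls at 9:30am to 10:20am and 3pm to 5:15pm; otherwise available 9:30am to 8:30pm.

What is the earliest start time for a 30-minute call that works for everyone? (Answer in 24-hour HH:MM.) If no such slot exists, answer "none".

13:25

Elena free within 09:30–20:30: 10:20–15:00, 17:15–20:30.
Tomás ∩ Hiro: 09:30–10:40, 13:25–17:15.
Tomás ∩ Hiro ∩ Elena: 10:20–10:40, 13:25–15:00.
Windows ≥ 30 min: 13:25–15:00.
Earliest such window starts at 13:25.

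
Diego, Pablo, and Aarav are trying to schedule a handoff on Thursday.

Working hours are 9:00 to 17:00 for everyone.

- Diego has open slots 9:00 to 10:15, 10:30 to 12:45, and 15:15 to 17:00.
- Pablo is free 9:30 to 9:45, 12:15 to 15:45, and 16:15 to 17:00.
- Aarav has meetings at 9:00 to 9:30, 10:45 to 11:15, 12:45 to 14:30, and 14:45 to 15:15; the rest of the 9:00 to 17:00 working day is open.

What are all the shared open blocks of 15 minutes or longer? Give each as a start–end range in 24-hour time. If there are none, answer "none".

09:30–09:45, 12:15–12:45, 15:15–15:45, 16:15–17:00

Aarav free within 09:00–17:00: 09:30–10:45, 11:15–12:45, 14:30–14:45, 15:15–17:00.
Diego ∩ Pablo: 09:30–09:45, 12:15–12:45, 15:15–15:45, 16:15–17:00.
Diego ∩ Pablo ∩ Aarav: 09:30–09:45, 12:15–12:45, 15:15–15:45, 16:15–17:00.
Windows ≥ 15 min: 09:30–09:45, 12:15–12:45, 15:15–15:45, 16:15–17:00.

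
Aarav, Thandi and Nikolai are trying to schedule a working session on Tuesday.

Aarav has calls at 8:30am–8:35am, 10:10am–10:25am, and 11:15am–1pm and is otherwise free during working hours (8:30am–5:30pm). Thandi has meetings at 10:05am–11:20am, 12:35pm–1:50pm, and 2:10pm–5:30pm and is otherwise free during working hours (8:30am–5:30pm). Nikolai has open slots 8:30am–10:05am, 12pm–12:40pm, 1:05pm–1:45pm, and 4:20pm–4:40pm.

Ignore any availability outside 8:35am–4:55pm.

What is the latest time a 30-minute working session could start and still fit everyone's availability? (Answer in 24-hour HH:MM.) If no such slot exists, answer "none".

09:35

Aarav free within 08:30–17:30: 08:35–10:10, 10:25–11:15, 13:00–17:30.
Thandi free within 08:30–17:30: 08:30–10:05, 11:20–12:35, 13:50–14:10.
Aarav ∩ Thandi: 08:35–10:05, 13:50–14:10.
Aarav ∩ Thandi ∩ Nikolai: 08:35–10:05.
Restricted to 08:35–16:55: 08:35–10:05.
Windows ≥ 30 min: 08:35–10:05.
Latest start in the last window 08:35–10:05 is 10:05 − 30 min = 09:35.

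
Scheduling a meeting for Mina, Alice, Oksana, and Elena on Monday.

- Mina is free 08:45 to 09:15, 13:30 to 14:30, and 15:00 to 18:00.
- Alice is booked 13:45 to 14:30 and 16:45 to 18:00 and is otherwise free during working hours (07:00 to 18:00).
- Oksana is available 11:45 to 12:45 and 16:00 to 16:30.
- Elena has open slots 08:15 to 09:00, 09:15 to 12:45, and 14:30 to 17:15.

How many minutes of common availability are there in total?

Alice free within 07:00–18:00: 07:00–13:45, 14:30–16:45.
Mina ∩ Alice: 08:45–09:15, 13:30–13:45, 15:00–16:45.
Mina ∩ Alice ∩ Oksana: 16:00–16:30.
Mina ∩ Alice ∩ Oksana ∩ Elena: 16:00–16:30.
Total common minutes: 30.

30 minutes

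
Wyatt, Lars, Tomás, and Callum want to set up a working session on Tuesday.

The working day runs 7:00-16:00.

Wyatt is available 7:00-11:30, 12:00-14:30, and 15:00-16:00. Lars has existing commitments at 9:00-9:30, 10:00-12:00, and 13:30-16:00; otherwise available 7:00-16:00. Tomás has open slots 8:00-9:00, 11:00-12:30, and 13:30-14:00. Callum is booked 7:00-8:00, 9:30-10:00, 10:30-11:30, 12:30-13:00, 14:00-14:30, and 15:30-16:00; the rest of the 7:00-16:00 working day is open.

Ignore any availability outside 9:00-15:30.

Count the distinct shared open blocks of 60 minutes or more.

Lars free within 07:00–16:00: 07:00–09:00, 09:30–10:00, 12:00–13:30.
Callum free within 07:00–16:00: 08:00–09:30, 10:00–10:30, 11:30–12:30, 13:00–14:00, 14:30–15:30.
Wyatt ∩ Lars: 07:00–09:00, 09:30–10:00, 12:00–13:30.
Wyatt ∩ Lars ∩ Tomás: 08:00–09:00, 12:00–12:30.
Wyatt ∩ Lars ∩ Tomás ∩ Callum: 08:00–09:00, 12:00–12:30.
Restricted to 09:00–15:30: 12:00–12:30.
Windows ≥ 60 min: (none).
That's 0 windows.

0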